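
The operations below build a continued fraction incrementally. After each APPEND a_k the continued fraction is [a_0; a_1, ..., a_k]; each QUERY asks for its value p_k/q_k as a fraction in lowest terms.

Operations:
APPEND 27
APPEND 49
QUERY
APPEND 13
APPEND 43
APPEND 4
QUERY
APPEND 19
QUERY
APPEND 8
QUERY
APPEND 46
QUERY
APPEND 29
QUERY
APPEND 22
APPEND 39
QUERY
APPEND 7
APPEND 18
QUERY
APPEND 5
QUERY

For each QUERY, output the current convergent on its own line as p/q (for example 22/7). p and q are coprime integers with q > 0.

1324/49
2987643/110570
57507818/2128313
463050187/17137074
21357816420/790433717
619839726367/22939714867
533275279789633/19736041985716
67971801505620283/2515575687080170
343605592318425340/12716536193461653

APPEND 27: p_0 = 27·1 + 0 = 27, q_0 = 27·0 + 1 = 1 → 27/1
APPEND 49: p_1 = 49·27 + 1 = 1324, q_1 = 49·1 + 0 = 49 → 1324/49
APPEND 13: p_2 = 13·1324 + 27 = 17239, q_2 = 13·49 + 1 = 638 → 17239/638
APPEND 43: p_3 = 43·17239 + 1324 = 742601, q_3 = 43·638 + 49 = 27483 → 742601/27483
APPEND 4: p_4 = 4·742601 + 17239 = 2987643, q_4 = 4·27483 + 638 = 110570 → 2987643/110570
APPEND 19: p_5 = 19·2987643 + 742601 = 57507818, q_5 = 19·110570 + 27483 = 2128313 → 57507818/2128313
APPEND 8: p_6 = 8·57507818 + 2987643 = 463050187, q_6 = 8·2128313 + 110570 = 17137074 → 463050187/17137074
APPEND 46: p_7 = 46·463050187 + 57507818 = 21357816420, q_7 = 46·17137074 + 2128313 = 790433717 → 21357816420/790433717
APPEND 29: p_8 = 29·21357816420 + 463050187 = 619839726367, q_8 = 29·790433717 + 17137074 = 22939714867 → 619839726367/22939714867
APPEND 22: p_9 = 22·619839726367 + 21357816420 = 13657831796494, q_9 = 22·22939714867 + 790433717 = 505464160791 → 13657831796494/505464160791
APPEND 39: p_10 = 39·13657831796494 + 619839726367 = 533275279789633, q_10 = 39·505464160791 + 22939714867 = 19736041985716 → 533275279789633/19736041985716
APPEND 7: p_11 = 7·533275279789633 + 13657831796494 = 3746584790323925, q_11 = 7·19736041985716 + 505464160791 = 138657758060803 → 3746584790323925/138657758060803
APPEND 18: p_12 = 18·3746584790323925 + 533275279789633 = 67971801505620283, q_12 = 18·138657758060803 + 19736041985716 = 2515575687080170 → 67971801505620283/2515575687080170
APPEND 5: p_13 = 5·67971801505620283 + 3746584790323925 = 343605592318425340, q_13 = 5·2515575687080170 + 138657758060803 = 12716536193461653 → 343605592318425340/12716536193461653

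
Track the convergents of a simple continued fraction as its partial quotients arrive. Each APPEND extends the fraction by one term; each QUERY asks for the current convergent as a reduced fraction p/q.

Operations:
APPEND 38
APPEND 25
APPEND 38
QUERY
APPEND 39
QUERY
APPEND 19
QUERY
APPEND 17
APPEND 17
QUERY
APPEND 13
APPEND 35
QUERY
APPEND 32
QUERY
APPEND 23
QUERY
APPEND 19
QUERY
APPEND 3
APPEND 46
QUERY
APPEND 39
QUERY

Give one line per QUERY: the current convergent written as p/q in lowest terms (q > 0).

36176/951
1411815/37114
26860661/706117
7813592545/205404868
3579029707340/94086058413
114630985381017/3013436173603
2640091693470731/69403118051282
50276373161324906/1321672679147961
7109860087323815560/186905045831925551
277438012616806252289/7293331208600591654

APPEND 38: p_0 = 38·1 + 0 = 38, q_0 = 38·0 + 1 = 1 → 38/1
APPEND 25: p_1 = 25·38 + 1 = 951, q_1 = 25·1 + 0 = 25 → 951/25
APPEND 38: p_2 = 38·951 + 38 = 36176, q_2 = 38·25 + 1 = 951 → 36176/951
APPEND 39: p_3 = 39·36176 + 951 = 1411815, q_3 = 39·951 + 25 = 37114 → 1411815/37114
APPEND 19: p_4 = 19·1411815 + 36176 = 26860661, q_4 = 19·37114 + 951 = 706117 → 26860661/706117
APPEND 17: p_5 = 17·26860661 + 1411815 = 458043052, q_5 = 17·706117 + 37114 = 12041103 → 458043052/12041103
APPEND 17: p_6 = 17·458043052 + 26860661 = 7813592545, q_6 = 17·12041103 + 706117 = 205404868 → 7813592545/205404868
APPEND 13: p_7 = 13·7813592545 + 458043052 = 102034746137, q_7 = 13·205404868 + 12041103 = 2682304387 → 102034746137/2682304387
APPEND 35: p_8 = 35·102034746137 + 7813592545 = 3579029707340, q_8 = 35·2682304387 + 205404868 = 94086058413 → 3579029707340/94086058413
APPEND 32: p_9 = 32·3579029707340 + 102034746137 = 114630985381017, q_9 = 32·94086058413 + 2682304387 = 3013436173603 → 114630985381017/3013436173603
APPEND 23: p_10 = 23·114630985381017 + 3579029707340 = 2640091693470731, q_10 = 23·3013436173603 + 94086058413 = 69403118051282 → 2640091693470731/69403118051282
APPEND 19: p_11 = 19·2640091693470731 + 114630985381017 = 50276373161324906, q_11 = 19·69403118051282 + 3013436173603 = 1321672679147961 → 50276373161324906/1321672679147961
APPEND 3: p_12 = 3·50276373161324906 + 2640091693470731 = 153469211177445449, q_12 = 3·1321672679147961 + 69403118051282 = 4034421155495165 → 153469211177445449/4034421155495165
APPEND 46: p_13 = 46·153469211177445449 + 50276373161324906 = 7109860087323815560, q_13 = 46·4034421155495165 + 1321672679147961 = 186905045831925551 → 7109860087323815560/186905045831925551
APPEND 39: p_14 = 39·7109860087323815560 + 153469211177445449 = 277438012616806252289, q_14 = 39·186905045831925551 + 4034421155495165 = 7293331208600591654 → 277438012616806252289/7293331208600591654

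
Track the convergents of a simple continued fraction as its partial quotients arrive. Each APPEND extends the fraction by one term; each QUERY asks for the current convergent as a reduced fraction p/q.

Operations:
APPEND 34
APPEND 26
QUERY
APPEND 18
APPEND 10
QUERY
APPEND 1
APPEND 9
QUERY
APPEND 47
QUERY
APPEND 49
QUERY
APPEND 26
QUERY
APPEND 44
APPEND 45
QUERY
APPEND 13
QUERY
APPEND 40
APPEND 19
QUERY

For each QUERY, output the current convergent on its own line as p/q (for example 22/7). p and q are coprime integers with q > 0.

885/26
160525/4716
1748926/51381
82376011/2420092
4038173465/118635889
105074886101/3086953206
208335067172006/6120592916091
2712983206397987/79703652486136
2068538586345136221/60770770807355225

APPEND 34: p_0 = 34·1 + 0 = 34, q_0 = 34·0 + 1 = 1 → 34/1
APPEND 26: p_1 = 26·34 + 1 = 885, q_1 = 26·1 + 0 = 26 → 885/26
APPEND 18: p_2 = 18·885 + 34 = 15964, q_2 = 18·26 + 1 = 469 → 15964/469
APPEND 10: p_3 = 10·15964 + 885 = 160525, q_3 = 10·469 + 26 = 4716 → 160525/4716
APPEND 1: p_4 = 1·160525 + 15964 = 176489, q_4 = 1·4716 + 469 = 5185 → 176489/5185
APPEND 9: p_5 = 9·176489 + 160525 = 1748926, q_5 = 9·5185 + 4716 = 51381 → 1748926/51381
APPEND 47: p_6 = 47·1748926 + 176489 = 82376011, q_6 = 47·51381 + 5185 = 2420092 → 82376011/2420092
APPEND 49: p_7 = 49·82376011 + 1748926 = 4038173465, q_7 = 49·2420092 + 51381 = 118635889 → 4038173465/118635889
APPEND 26: p_8 = 26·4038173465 + 82376011 = 105074886101, q_8 = 26·118635889 + 2420092 = 3086953206 → 105074886101/3086953206
APPEND 44: p_9 = 44·105074886101 + 4038173465 = 4627333161909, q_9 = 44·3086953206 + 118635889 = 135944576953 → 4627333161909/135944576953
APPEND 45: p_10 = 45·4627333161909 + 105074886101 = 208335067172006, q_10 = 45·135944576953 + 3086953206 = 6120592916091 → 208335067172006/6120592916091
APPEND 13: p_11 = 13·208335067172006 + 4627333161909 = 2712983206397987, q_11 = 13·6120592916091 + 135944576953 = 79703652486136 → 2712983206397987/79703652486136
APPEND 40: p_12 = 40·2712983206397987 + 208335067172006 = 108727663323091486, q_12 = 40·79703652486136 + 6120592916091 = 3194266692361531 → 108727663323091486/3194266692361531
APPEND 19: p_13 = 19·108727663323091486 + 2712983206397987 = 2068538586345136221, q_13 = 19·3194266692361531 + 79703652486136 = 60770770807355225 → 2068538586345136221/60770770807355225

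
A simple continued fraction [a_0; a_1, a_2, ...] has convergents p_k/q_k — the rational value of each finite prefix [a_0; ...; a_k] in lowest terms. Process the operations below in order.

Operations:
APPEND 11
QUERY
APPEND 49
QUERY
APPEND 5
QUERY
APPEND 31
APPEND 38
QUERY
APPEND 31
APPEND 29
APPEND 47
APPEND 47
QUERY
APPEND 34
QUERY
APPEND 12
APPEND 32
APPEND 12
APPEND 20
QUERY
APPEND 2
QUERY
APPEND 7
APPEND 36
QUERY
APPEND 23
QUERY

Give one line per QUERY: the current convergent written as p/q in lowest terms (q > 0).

APPEND 11: p_0 = 11·1 + 0 = 11, q_0 = 11·0 + 1 = 1 → 11/1
APPEND 49: p_1 = 49·11 + 1 = 540, q_1 = 49·1 + 0 = 49 → 540/49
APPEND 5: p_2 = 5·540 + 11 = 2711, q_2 = 5·49 + 1 = 246 → 2711/246
APPEND 31: p_3 = 31·2711 + 540 = 84581, q_3 = 31·246 + 49 = 7675 → 84581/7675
APPEND 38: p_4 = 38·84581 + 2711 = 3216789, q_4 = 38·7675 + 246 = 291896 → 3216789/291896
APPEND 31: p_5 = 31·3216789 + 84581 = 99805040, q_5 = 31·291896 + 7675 = 9056451 → 99805040/9056451
APPEND 29: p_6 = 29·99805040 + 3216789 = 2897562949, q_6 = 29·9056451 + 291896 = 262928975 → 2897562949/262928975
APPEND 47: p_7 = 47·2897562949 + 99805040 = 136285263643, q_7 = 47·262928975 + 9056451 = 12366718276 → 136285263643/12366718276
APPEND 47: p_8 = 47·136285263643 + 2897562949 = 6408304954170, q_8 = 47·12366718276 + 262928975 = 581498687947 → 6408304954170/581498687947
APPEND 34: p_9 = 34·6408304954170 + 136285263643 = 218018653705423, q_9 = 34·581498687947 + 12366718276 = 19783322108474 → 218018653705423/19783322108474
APPEND 12: p_10 = 12·218018653705423 + 6408304954170 = 2622632149419246, q_10 = 12·19783322108474 + 581498687947 = 237981363989635 → 2622632149419246/237981363989635
APPEND 32: p_11 = 32·2622632149419246 + 218018653705423 = 84142247435121295, q_11 = 32·237981363989635 + 19783322108474 = 7635186969776794 → 84142247435121295/7635186969776794
APPEND 12: p_12 = 12·84142247435121295 + 2622632149419246 = 1012329601370874786, q_12 = 12·7635186969776794 + 237981363989635 = 91860225001311163 → 1012329601370874786/91860225001311163
APPEND 20: p_13 = 20·1012329601370874786 + 84142247435121295 = 20330734274852617015, q_13 = 20·91860225001311163 + 7635186969776794 = 1844839686996000054 → 20330734274852617015/1844839686996000054
APPEND 2: p_14 = 2·20330734274852617015 + 1012329601370874786 = 41673798151076108816, q_14 = 2·1844839686996000054 + 91860225001311163 = 3781539598993311271 → 41673798151076108816/3781539598993311271
APPEND 7: p_15 = 7·41673798151076108816 + 20330734274852617015 = 312047321332385378727, q_15 = 7·3781539598993311271 + 1844839686996000054 = 28315616879949178951 → 312047321332385378727/28315616879949178951
APPEND 36: p_16 = 36·312047321332385378727 + 41673798151076108816 = 11275377366116949742988, q_16 = 36·28315616879949178951 + 3781539598993311271 = 1023143747277163753507 → 11275377366116949742988/1023143747277163753507
APPEND 23: p_17 = 23·11275377366116949742988 + 312047321332385378727 = 259645726742022229467451, q_17 = 23·1023143747277163753507 + 28315616879949178951 = 23560621804254715509612 → 259645726742022229467451/23560621804254715509612

11/1
540/49
2711/246
3216789/291896
6408304954170/581498687947
218018653705423/19783322108474
20330734274852617015/1844839686996000054
41673798151076108816/3781539598993311271
11275377366116949742988/1023143747277163753507
259645726742022229467451/23560621804254715509612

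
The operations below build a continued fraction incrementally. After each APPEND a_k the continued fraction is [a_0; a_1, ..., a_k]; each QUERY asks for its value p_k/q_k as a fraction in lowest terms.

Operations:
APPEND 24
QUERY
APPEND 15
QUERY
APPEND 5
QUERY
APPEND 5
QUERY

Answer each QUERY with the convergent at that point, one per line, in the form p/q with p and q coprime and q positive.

24/1
361/15
1829/76
9506/395

APPEND 24: p_0 = 24·1 + 0 = 24, q_0 = 24·0 + 1 = 1 → 24/1
APPEND 15: p_1 = 15·24 + 1 = 361, q_1 = 15·1 + 0 = 15 → 361/15
APPEND 5: p_2 = 5·361 + 24 = 1829, q_2 = 5·15 + 1 = 76 → 1829/76
APPEND 5: p_3 = 5·1829 + 361 = 9506, q_3 = 5·76 + 15 = 395 → 9506/395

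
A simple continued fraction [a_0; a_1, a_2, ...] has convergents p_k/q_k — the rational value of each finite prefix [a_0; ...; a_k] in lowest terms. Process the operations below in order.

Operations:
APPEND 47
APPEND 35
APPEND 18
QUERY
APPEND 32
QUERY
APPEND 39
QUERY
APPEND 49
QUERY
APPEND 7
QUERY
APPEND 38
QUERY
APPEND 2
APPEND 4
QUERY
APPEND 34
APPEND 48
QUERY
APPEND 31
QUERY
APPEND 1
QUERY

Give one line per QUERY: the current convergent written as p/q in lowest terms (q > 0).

APPEND 47: p_0 = 47·1 + 0 = 47, q_0 = 47·0 + 1 = 1 → 47/1
APPEND 35: p_1 = 35·47 + 1 = 1646, q_1 = 35·1 + 0 = 35 → 1646/35
APPEND 18: p_2 = 18·1646 + 47 = 29675, q_2 = 18·35 + 1 = 631 → 29675/631
APPEND 32: p_3 = 32·29675 + 1646 = 951246, q_3 = 32·631 + 35 = 20227 → 951246/20227
APPEND 39: p_4 = 39·951246 + 29675 = 37128269, q_4 = 39·20227 + 631 = 789484 → 37128269/789484
APPEND 49: p_5 = 49·37128269 + 951246 = 1820236427, q_5 = 49·789484 + 20227 = 38704943 → 1820236427/38704943
APPEND 7: p_6 = 7·1820236427 + 37128269 = 12778783258, q_6 = 7·38704943 + 789484 = 271724085 → 12778783258/271724085
APPEND 38: p_7 = 38·12778783258 + 1820236427 = 487414000231, q_7 = 38·271724085 + 38704943 = 10364220173 → 487414000231/10364220173
APPEND 2: p_8 = 2·487414000231 + 12778783258 = 987606783720, q_8 = 2·10364220173 + 271724085 = 21000164431 → 987606783720/21000164431
APPEND 4: p_9 = 4·987606783720 + 487414000231 = 4437841135111, q_9 = 4·21000164431 + 10364220173 = 94364877897 → 4437841135111/94364877897
APPEND 34: p_10 = 34·4437841135111 + 987606783720 = 151874205377494, q_10 = 34·94364877897 + 21000164431 = 3229406012929 → 151874205377494/3229406012929
APPEND 48: p_11 = 48·151874205377494 + 4437841135111 = 7294399699254823, q_11 = 48·3229406012929 + 94364877897 = 155105853498489 → 7294399699254823/155105853498489
APPEND 31: p_12 = 31·7294399699254823 + 151874205377494 = 226278264882277007, q_12 = 31·155105853498489 + 3229406012929 = 4811510864466088 → 226278264882277007/4811510864466088
APPEND 1: p_13 = 1·226278264882277007 + 7294399699254823 = 233572664581531830, q_13 = 1·4811510864466088 + 155105853498489 = 4966616717964577 → 233572664581531830/4966616717964577

29675/631
951246/20227
37128269/789484
1820236427/38704943
12778783258/271724085
487414000231/10364220173
4437841135111/94364877897
7294399699254823/155105853498489
226278264882277007/4811510864466088
233572664581531830/4966616717964577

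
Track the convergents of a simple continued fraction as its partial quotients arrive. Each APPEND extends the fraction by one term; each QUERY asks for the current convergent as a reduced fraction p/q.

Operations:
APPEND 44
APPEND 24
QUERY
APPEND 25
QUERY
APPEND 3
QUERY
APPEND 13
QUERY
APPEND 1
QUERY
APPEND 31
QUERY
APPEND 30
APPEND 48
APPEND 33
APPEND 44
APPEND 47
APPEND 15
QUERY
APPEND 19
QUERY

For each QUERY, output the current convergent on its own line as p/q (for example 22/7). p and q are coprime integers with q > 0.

1057/24
26469/601
80464/1827
1072501/24352
1152965/26179
36814416/835901
54536625914859043/1238298066139540
1039826520104086946/23610099586572973

APPEND 44: p_0 = 44·1 + 0 = 44, q_0 = 44·0 + 1 = 1 → 44/1
APPEND 24: p_1 = 24·44 + 1 = 1057, q_1 = 24·1 + 0 = 24 → 1057/24
APPEND 25: p_2 = 25·1057 + 44 = 26469, q_2 = 25·24 + 1 = 601 → 26469/601
APPEND 3: p_3 = 3·26469 + 1057 = 80464, q_3 = 3·601 + 24 = 1827 → 80464/1827
APPEND 13: p_4 = 13·80464 + 26469 = 1072501, q_4 = 13·1827 + 601 = 24352 → 1072501/24352
APPEND 1: p_5 = 1·1072501 + 80464 = 1152965, q_5 = 1·24352 + 1827 = 26179 → 1152965/26179
APPEND 31: p_6 = 31·1152965 + 1072501 = 36814416, q_6 = 31·26179 + 24352 = 835901 → 36814416/835901
APPEND 30: p_7 = 30·36814416 + 1152965 = 1105585445, q_7 = 30·835901 + 26179 = 25103209 → 1105585445/25103209
APPEND 48: p_8 = 48·1105585445 + 36814416 = 53104915776, q_8 = 48·25103209 + 835901 = 1205789933 → 53104915776/1205789933
APPEND 33: p_9 = 33·53104915776 + 1105585445 = 1753567806053, q_9 = 33·1205789933 + 25103209 = 39816170998 → 1753567806053/39816170998
APPEND 44: p_10 = 44·1753567806053 + 53104915776 = 77210088382108, q_10 = 44·39816170998 + 1205789933 = 1753117313845 → 77210088382108/1753117313845
APPEND 47: p_11 = 47·77210088382108 + 1753567806053 = 3630627721765129, q_11 = 47·1753117313845 + 39816170998 = 82436329921713 → 3630627721765129/82436329921713
APPEND 15: p_12 = 15·3630627721765129 + 77210088382108 = 54536625914859043, q_12 = 15·82436329921713 + 1753117313845 = 1238298066139540 → 54536625914859043/1238298066139540
APPEND 19: p_13 = 19·54536625914859043 + 3630627721765129 = 1039826520104086946, q_13 = 19·1238298066139540 + 82436329921713 = 23610099586572973 → 1039826520104086946/23610099586572973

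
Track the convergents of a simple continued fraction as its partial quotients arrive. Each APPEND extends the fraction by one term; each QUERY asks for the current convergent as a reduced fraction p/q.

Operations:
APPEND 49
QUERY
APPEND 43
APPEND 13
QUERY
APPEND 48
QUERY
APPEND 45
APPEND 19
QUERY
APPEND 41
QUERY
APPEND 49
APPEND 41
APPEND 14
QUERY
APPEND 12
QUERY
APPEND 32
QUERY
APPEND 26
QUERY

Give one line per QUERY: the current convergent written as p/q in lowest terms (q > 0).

APPEND 49: p_0 = 49·1 + 0 = 49, q_0 = 49·0 + 1 = 1 → 49/1
APPEND 43: p_1 = 43·49 + 1 = 2108, q_1 = 43·1 + 0 = 43 → 2108/43
APPEND 13: p_2 = 13·2108 + 49 = 27453, q_2 = 13·43 + 1 = 560 → 27453/560
APPEND 48: p_3 = 48·27453 + 2108 = 1319852, q_3 = 48·560 + 43 = 26923 → 1319852/26923
APPEND 45: p_4 = 45·1319852 + 27453 = 59420793, q_4 = 45·26923 + 560 = 1212095 → 59420793/1212095
APPEND 19: p_5 = 19·59420793 + 1319852 = 1130314919, q_5 = 19·1212095 + 26923 = 23056728 → 1130314919/23056728
APPEND 41: p_6 = 41·1130314919 + 59420793 = 46402332472, q_6 = 41·23056728 + 1212095 = 946537943 → 46402332472/946537943
APPEND 49: p_7 = 49·46402332472 + 1130314919 = 2274844606047, q_7 = 49·946537943 + 23056728 = 46403415935 → 2274844606047/46403415935
APPEND 41: p_8 = 41·2274844606047 + 46402332472 = 93315031180399, q_8 = 41·46403415935 + 946537943 = 1903486591278 → 93315031180399/1903486591278
APPEND 14: p_9 = 14·93315031180399 + 2274844606047 = 1308685281131633, q_9 = 14·1903486591278 + 46403415935 = 26695215693827 → 1308685281131633/26695215693827
APPEND 12: p_10 = 12·1308685281131633 + 93315031180399 = 15797538404759995, q_10 = 12·26695215693827 + 1903486591278 = 322246074917202 → 15797538404759995/322246074917202
APPEND 32: p_11 = 32·15797538404759995 + 1308685281131633 = 506829914233451473, q_11 = 32·322246074917202 + 26695215693827 = 10338569613044291 → 506829914233451473/10338569613044291
APPEND 26: p_12 = 26·506829914233451473 + 15797538404759995 = 13193375308474498293, q_12 = 26·10338569613044291 + 322246074917202 = 269125056014068768 → 13193375308474498293/269125056014068768

49/1
27453/560
1319852/26923
1130314919/23056728
46402332472/946537943
1308685281131633/26695215693827
15797538404759995/322246074917202
506829914233451473/10338569613044291
13193375308474498293/269125056014068768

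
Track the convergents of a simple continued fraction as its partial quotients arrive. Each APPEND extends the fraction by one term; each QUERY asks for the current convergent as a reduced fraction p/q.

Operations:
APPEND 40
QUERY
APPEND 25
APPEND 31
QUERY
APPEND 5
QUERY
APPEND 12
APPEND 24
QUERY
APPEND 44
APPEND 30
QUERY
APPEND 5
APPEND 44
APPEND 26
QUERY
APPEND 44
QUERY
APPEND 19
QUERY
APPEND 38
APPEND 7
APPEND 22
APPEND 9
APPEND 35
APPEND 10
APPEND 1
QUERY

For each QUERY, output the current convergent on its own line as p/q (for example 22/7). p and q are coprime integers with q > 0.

40/1
31071/776
156356/3905
45932588/1147169
60734169038/1516839329
351598473828713/8781191898519
15483844109234230/386709888041713
294544636549279083/7356269064691066
6107359583279023268287416/152531653252166345611513

APPEND 40: p_0 = 40·1 + 0 = 40, q_0 = 40·0 + 1 = 1 → 40/1
APPEND 25: p_1 = 25·40 + 1 = 1001, q_1 = 25·1 + 0 = 25 → 1001/25
APPEND 31: p_2 = 31·1001 + 40 = 31071, q_2 = 31·25 + 1 = 776 → 31071/776
APPEND 5: p_3 = 5·31071 + 1001 = 156356, q_3 = 5·776 + 25 = 3905 → 156356/3905
APPEND 12: p_4 = 12·156356 + 31071 = 1907343, q_4 = 12·3905 + 776 = 47636 → 1907343/47636
APPEND 24: p_5 = 24·1907343 + 156356 = 45932588, q_5 = 24·47636 + 3905 = 1147169 → 45932588/1147169
APPEND 44: p_6 = 44·45932588 + 1907343 = 2022941215, q_6 = 44·1147169 + 47636 = 50523072 → 2022941215/50523072
APPEND 30: p_7 = 30·2022941215 + 45932588 = 60734169038, q_7 = 30·50523072 + 1147169 = 1516839329 → 60734169038/1516839329
APPEND 5: p_8 = 5·60734169038 + 2022941215 = 305693786405, q_8 = 5·1516839329 + 50523072 = 7634719717 → 305693786405/7634719717
APPEND 44: p_9 = 44·305693786405 + 60734169038 = 13511260770858, q_9 = 44·7634719717 + 1516839329 = 337444506877 → 13511260770858/337444506877
APPEND 26: p_10 = 26·13511260770858 + 305693786405 = 351598473828713, q_10 = 26·337444506877 + 7634719717 = 8781191898519 → 351598473828713/8781191898519
APPEND 44: p_11 = 44·351598473828713 + 13511260770858 = 15483844109234230, q_11 = 44·8781191898519 + 337444506877 = 386709888041713 → 15483844109234230/386709888041713
APPEND 19: p_12 = 19·15483844109234230 + 351598473828713 = 294544636549279083, q_12 = 19·386709888041713 + 8781191898519 = 7356269064691066 → 294544636549279083/7356269064691066
APPEND 38: p_13 = 38·294544636549279083 + 15483844109234230 = 11208180032981839384, q_13 = 38·7356269064691066 + 386709888041713 = 279924934346302221 → 11208180032981839384/279924934346302221
APPEND 7: p_14 = 7·11208180032981839384 + 294544636549279083 = 78751804867422154771, q_14 = 7·279924934346302221 + 7356269064691066 = 1966830809488806613 → 78751804867422154771/1966830809488806613
APPEND 22: p_15 = 22·78751804867422154771 + 11208180032981839384 = 1743747887116269244346, q_15 = 22·1966830809488806613 + 279924934346302221 = 43550202743100047707 → 1743747887116269244346/43550202743100047707
APPEND 9: p_16 = 9·1743747887116269244346 + 78751804867422154771 = 15772482788913845353885, q_16 = 9·43550202743100047707 + 1966830809488806613 = 393918655497389235976 → 15772482788913845353885/393918655497389235976
APPEND 35: p_17 = 35·15772482788913845353885 + 1743747887116269244346 = 553780645499100856630321, q_17 = 35·393918655497389235976 + 43550202743100047707 = 13830703145151723306867 → 553780645499100856630321/13830703145151723306867
APPEND 10: p_18 = 10·553780645499100856630321 + 15772482788913845353885 = 5553578937779922411657095, q_18 = 10·13830703145151723306867 + 393918655497389235976 = 138700950107014622304646 → 5553578937779922411657095/138700950107014622304646
APPEND 1: p_19 = 1·5553578937779922411657095 + 553780645499100856630321 = 6107359583279023268287416, q_19 = 1·138700950107014622304646 + 13830703145151723306867 = 152531653252166345611513 → 6107359583279023268287416/152531653252166345611513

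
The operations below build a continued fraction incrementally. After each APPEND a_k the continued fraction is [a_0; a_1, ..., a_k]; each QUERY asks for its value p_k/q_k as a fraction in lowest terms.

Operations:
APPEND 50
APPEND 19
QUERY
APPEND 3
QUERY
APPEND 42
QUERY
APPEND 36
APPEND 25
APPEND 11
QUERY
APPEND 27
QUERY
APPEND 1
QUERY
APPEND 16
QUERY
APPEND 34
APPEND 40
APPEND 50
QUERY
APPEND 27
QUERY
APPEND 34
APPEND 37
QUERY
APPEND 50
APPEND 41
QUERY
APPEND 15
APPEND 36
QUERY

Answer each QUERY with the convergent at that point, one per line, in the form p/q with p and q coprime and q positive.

951/19
2903/58
122877/2455
1223058747/24435893
33133370921/661982516
34356429668/686418409
582836245609/11644677060
39750570161808824/794189716189449
1074060008756298817/21458998199330143
1353712322120167137091/27046263752455659650
2777962842094045712886323/55501833361554787928901
1505315895833166275053134215/30075201417760186219820637

APPEND 50: p_0 = 50·1 + 0 = 50, q_0 = 50·0 + 1 = 1 → 50/1
APPEND 19: p_1 = 19·50 + 1 = 951, q_1 = 19·1 + 0 = 19 → 951/19
APPEND 3: p_2 = 3·951 + 50 = 2903, q_2 = 3·19 + 1 = 58 → 2903/58
APPEND 42: p_3 = 42·2903 + 951 = 122877, q_3 = 42·58 + 19 = 2455 → 122877/2455
APPEND 36: p_4 = 36·122877 + 2903 = 4426475, q_4 = 36·2455 + 58 = 88438 → 4426475/88438
APPEND 25: p_5 = 25·4426475 + 122877 = 110784752, q_5 = 25·88438 + 2455 = 2213405 → 110784752/2213405
APPEND 11: p_6 = 11·110784752 + 4426475 = 1223058747, q_6 = 11·2213405 + 88438 = 24435893 → 1223058747/24435893
APPEND 27: p_7 = 27·1223058747 + 110784752 = 33133370921, q_7 = 27·24435893 + 2213405 = 661982516 → 33133370921/661982516
APPEND 1: p_8 = 1·33133370921 + 1223058747 = 34356429668, q_8 = 1·661982516 + 24435893 = 686418409 → 34356429668/686418409
APPEND 16: p_9 = 16·34356429668 + 33133370921 = 582836245609, q_9 = 16·686418409 + 661982516 = 11644677060 → 582836245609/11644677060
APPEND 34: p_10 = 34·582836245609 + 34356429668 = 19850788780374, q_10 = 34·11644677060 + 686418409 = 396605438449 → 19850788780374/396605438449
APPEND 40: p_11 = 40·19850788780374 + 582836245609 = 794614387460569, q_11 = 40·396605438449 + 11644677060 = 15875862215020 → 794614387460569/15875862215020
APPEND 50: p_12 = 50·794614387460569 + 19850788780374 = 39750570161808824, q_12 = 50·15875862215020 + 396605438449 = 794189716189449 → 39750570161808824/794189716189449
APPEND 27: p_13 = 27·39750570161808824 + 794614387460569 = 1074060008756298817, q_13 = 27·794189716189449 + 15875862215020 = 21458998199330143 → 1074060008756298817/21458998199330143
APPEND 34: p_14 = 34·1074060008756298817 + 39750570161808824 = 36557790867875968602, q_14 = 34·21458998199330143 + 794189716189449 = 730400128493414311 → 36557790867875968602/730400128493414311
APPEND 37: p_15 = 37·36557790867875968602 + 1074060008756298817 = 1353712322120167137091, q_15 = 37·730400128493414311 + 21458998199330143 = 27046263752455659650 → 1353712322120167137091/27046263752455659650
APPEND 50: p_16 = 50·1353712322120167137091 + 36557790867875968602 = 67722173896876232823152, q_16 = 50·27046263752455659650 + 730400128493414311 = 1353043587751276396811 → 67722173896876232823152/1353043587751276396811
APPEND 41: p_17 = 41·67722173896876232823152 + 1353712322120167137091 = 2777962842094045712886323, q_17 = 41·1353043587751276396811 + 27046263752455659650 = 55501833361554787928901 → 2777962842094045712886323/55501833361554787928901
APPEND 15: p_18 = 15·2777962842094045712886323 + 67722173896876232823152 = 41737164805307561926117997, q_18 = 15·55501833361554787928901 + 1353043587751276396811 = 833880544011073095330326 → 41737164805307561926117997/833880544011073095330326
APPEND 36: p_19 = 36·41737164805307561926117997 + 2777962842094045712886323 = 1505315895833166275053134215, q_19 = 36·833880544011073095330326 + 55501833361554787928901 = 30075201417760186219820637 → 1505315895833166275053134215/30075201417760186219820637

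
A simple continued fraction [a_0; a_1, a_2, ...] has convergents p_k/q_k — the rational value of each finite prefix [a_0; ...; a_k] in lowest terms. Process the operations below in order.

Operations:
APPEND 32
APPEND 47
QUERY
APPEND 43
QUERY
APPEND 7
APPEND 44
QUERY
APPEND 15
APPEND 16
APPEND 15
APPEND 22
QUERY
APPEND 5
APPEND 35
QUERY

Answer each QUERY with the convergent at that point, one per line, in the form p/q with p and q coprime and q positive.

1505/47
64747/2022
20073043/626866
1610289092755/50288114384
285964996119320/8930471242319

APPEND 32: p_0 = 32·1 + 0 = 32, q_0 = 32·0 + 1 = 1 → 32/1
APPEND 47: p_1 = 47·32 + 1 = 1505, q_1 = 47·1 + 0 = 47 → 1505/47
APPEND 43: p_2 = 43·1505 + 32 = 64747, q_2 = 43·47 + 1 = 2022 → 64747/2022
APPEND 7: p_3 = 7·64747 + 1505 = 454734, q_3 = 7·2022 + 47 = 14201 → 454734/14201
APPEND 44: p_4 = 44·454734 + 64747 = 20073043, q_4 = 44·14201 + 2022 = 626866 → 20073043/626866
APPEND 15: p_5 = 15·20073043 + 454734 = 301550379, q_5 = 15·626866 + 14201 = 9417191 → 301550379/9417191
APPEND 16: p_6 = 16·301550379 + 20073043 = 4844879107, q_6 = 16·9417191 + 626866 = 151301922 → 4844879107/151301922
APPEND 15: p_7 = 15·4844879107 + 301550379 = 72974736984, q_7 = 15·151301922 + 9417191 = 2278946021 → 72974736984/2278946021
APPEND 22: p_8 = 22·72974736984 + 4844879107 = 1610289092755, q_8 = 22·2278946021 + 151301922 = 50288114384 → 1610289092755/50288114384
APPEND 5: p_9 = 5·1610289092755 + 72974736984 = 8124420200759, q_9 = 5·50288114384 + 2278946021 = 253719517941 → 8124420200759/253719517941
APPEND 35: p_10 = 35·8124420200759 + 1610289092755 = 285964996119320, q_10 = 35·253719517941 + 50288114384 = 8930471242319 → 285964996119320/8930471242319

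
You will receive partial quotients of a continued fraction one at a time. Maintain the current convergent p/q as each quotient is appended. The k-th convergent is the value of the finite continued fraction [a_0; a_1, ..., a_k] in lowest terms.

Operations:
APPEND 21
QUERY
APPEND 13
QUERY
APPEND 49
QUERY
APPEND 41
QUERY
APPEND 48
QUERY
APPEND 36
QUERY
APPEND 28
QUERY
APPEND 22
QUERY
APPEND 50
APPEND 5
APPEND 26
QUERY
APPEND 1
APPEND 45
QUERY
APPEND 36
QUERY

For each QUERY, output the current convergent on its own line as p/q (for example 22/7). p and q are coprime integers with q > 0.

APPEND 21: p_0 = 21·1 + 0 = 21, q_0 = 21·0 + 1 = 1 → 21/1
APPEND 13: p_1 = 13·21 + 1 = 274, q_1 = 13·1 + 0 = 13 → 274/13
APPEND 49: p_2 = 49·274 + 21 = 13447, q_2 = 49·13 + 1 = 638 → 13447/638
APPEND 41: p_3 = 41·13447 + 274 = 551601, q_3 = 41·638 + 13 = 26171 → 551601/26171
APPEND 48: p_4 = 48·551601 + 13447 = 26490295, q_4 = 48·26171 + 638 = 1256846 → 26490295/1256846
APPEND 36: p_5 = 36·26490295 + 551601 = 954202221, q_5 = 36·1256846 + 26171 = 45272627 → 954202221/45272627
APPEND 28: p_6 = 28·954202221 + 26490295 = 26744152483, q_6 = 28·45272627 + 1256846 = 1268890402 → 26744152483/1268890402
APPEND 22: p_7 = 22·26744152483 + 954202221 = 589325556847, q_7 = 22·1268890402 + 45272627 = 27960861471 → 589325556847/27960861471
APPEND 50: p_8 = 50·589325556847 + 26744152483 = 29493021994833, q_8 = 50·27960861471 + 1268890402 = 1399311963952 → 29493021994833/1399311963952
APPEND 5: p_9 = 5·29493021994833 + 589325556847 = 148054435531012, q_9 = 5·1399311963952 + 27960861471 = 7024520681231 → 148054435531012/7024520681231
APPEND 26: p_10 = 26·148054435531012 + 29493021994833 = 3878908345801145, q_10 = 26·7024520681231 + 1399311963952 = 184036849675958 → 3878908345801145/184036849675958
APPEND 1: p_11 = 1·3878908345801145 + 148054435531012 = 4026962781332157, q_11 = 1·184036849675958 + 7024520681231 = 191061370357189 → 4026962781332157/191061370357189
APPEND 45: p_12 = 45·4026962781332157 + 3878908345801145 = 185092233505748210, q_12 = 45·191061370357189 + 184036849675958 = 8781798515749463 → 185092233505748210/8781798515749463
APPEND 36: p_13 = 36·185092233505748210 + 4026962781332157 = 6667347368988267717, q_13 = 36·8781798515749463 + 191061370357189 = 316335807937337857 → 6667347368988267717/316335807937337857

21/1
274/13
13447/638
551601/26171
26490295/1256846
954202221/45272627
26744152483/1268890402
589325556847/27960861471
3878908345801145/184036849675958
185092233505748210/8781798515749463
6667347368988267717/316335807937337857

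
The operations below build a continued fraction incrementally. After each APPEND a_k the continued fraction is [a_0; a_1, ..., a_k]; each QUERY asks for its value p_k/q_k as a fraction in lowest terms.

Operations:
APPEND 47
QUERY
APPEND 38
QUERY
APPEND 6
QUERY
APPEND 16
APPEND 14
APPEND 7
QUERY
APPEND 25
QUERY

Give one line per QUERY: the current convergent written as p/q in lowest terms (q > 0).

47/1
1787/38
10769/229
17310392/368101
435207843/9254582

APPEND 47: p_0 = 47·1 + 0 = 47, q_0 = 47·0 + 1 = 1 → 47/1
APPEND 38: p_1 = 38·47 + 1 = 1787, q_1 = 38·1 + 0 = 38 → 1787/38
APPEND 6: p_2 = 6·1787 + 47 = 10769, q_2 = 6·38 + 1 = 229 → 10769/229
APPEND 16: p_3 = 16·10769 + 1787 = 174091, q_3 = 16·229 + 38 = 3702 → 174091/3702
APPEND 14: p_4 = 14·174091 + 10769 = 2448043, q_4 = 14·3702 + 229 = 52057 → 2448043/52057
APPEND 7: p_5 = 7·2448043 + 174091 = 17310392, q_5 = 7·52057 + 3702 = 368101 → 17310392/368101
APPEND 25: p_6 = 25·17310392 + 2448043 = 435207843, q_6 = 25·368101 + 52057 = 9254582 → 435207843/9254582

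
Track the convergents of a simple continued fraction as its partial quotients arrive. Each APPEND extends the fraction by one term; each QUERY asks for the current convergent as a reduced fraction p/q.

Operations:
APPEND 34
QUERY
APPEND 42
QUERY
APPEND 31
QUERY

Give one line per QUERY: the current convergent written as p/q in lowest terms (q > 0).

APPEND 34: p_0 = 34·1 + 0 = 34, q_0 = 34·0 + 1 = 1 → 34/1
APPEND 42: p_1 = 42·34 + 1 = 1429, q_1 = 42·1 + 0 = 42 → 1429/42
APPEND 31: p_2 = 31·1429 + 34 = 44333, q_2 = 31·42 + 1 = 1303 → 44333/1303

34/1
1429/42
44333/1303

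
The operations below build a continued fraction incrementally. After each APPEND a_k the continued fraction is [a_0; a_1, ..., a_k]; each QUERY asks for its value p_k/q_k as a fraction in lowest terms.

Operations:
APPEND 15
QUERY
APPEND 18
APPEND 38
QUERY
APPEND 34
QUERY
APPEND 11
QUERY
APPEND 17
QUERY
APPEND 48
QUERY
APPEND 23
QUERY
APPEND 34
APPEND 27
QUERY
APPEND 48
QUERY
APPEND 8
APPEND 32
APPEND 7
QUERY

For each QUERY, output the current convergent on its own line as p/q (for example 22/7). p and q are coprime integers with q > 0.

APPEND 15: p_0 = 15·1 + 0 = 15, q_0 = 15·0 + 1 = 1 → 15/1
APPEND 18: p_1 = 18·15 + 1 = 271, q_1 = 18·1 + 0 = 18 → 271/18
APPEND 38: p_2 = 38·271 + 15 = 10313, q_2 = 38·18 + 1 = 685 → 10313/685
APPEND 34: p_3 = 34·10313 + 271 = 350913, q_3 = 34·685 + 18 = 23308 → 350913/23308
APPEND 11: p_4 = 11·350913 + 10313 = 3870356, q_4 = 11·23308 + 685 = 257073 → 3870356/257073
APPEND 17: p_5 = 17·3870356 + 350913 = 66146965, q_5 = 17·257073 + 23308 = 4393549 → 66146965/4393549
APPEND 48: p_6 = 48·66146965 + 3870356 = 3178924676, q_6 = 48·4393549 + 257073 = 211147425 → 3178924676/211147425
APPEND 23: p_7 = 23·3178924676 + 66146965 = 73181414513, q_7 = 23·211147425 + 4393549 = 4860784324 → 73181414513/4860784324
APPEND 34: p_8 = 34·73181414513 + 3178924676 = 2491347018118, q_8 = 34·4860784324 + 211147425 = 165477814441 → 2491347018118/165477814441
APPEND 27: p_9 = 27·2491347018118 + 73181414513 = 67339550903699, q_9 = 27·165477814441 + 4860784324 = 4472761774231 → 67339550903699/4472761774231
APPEND 48: p_10 = 48·67339550903699 + 2491347018118 = 3234789790395670, q_10 = 48·4472761774231 + 165477814441 = 214858042977529 → 3234789790395670/214858042977529
APPEND 8: p_11 = 8·3234789790395670 + 67339550903699 = 25945657874069059, q_11 = 8·214858042977529 + 4472761774231 = 1723337105594463 → 25945657874069059/1723337105594463
APPEND 32: p_12 = 32·25945657874069059 + 3234789790395670 = 833495841760605558, q_12 = 32·1723337105594463 + 214858042977529 = 55361645422000345 → 833495841760605558/55361645422000345
APPEND 7: p_13 = 7·833495841760605558 + 25945657874069059 = 5860416550198307965, q_13 = 7·55361645422000345 + 1723337105594463 = 389254855059596878 → 5860416550198307965/389254855059596878

15/1
10313/685
350913/23308
3870356/257073
66146965/4393549
3178924676/211147425
73181414513/4860784324
67339550903699/4472761774231
3234789790395670/214858042977529
5860416550198307965/389254855059596878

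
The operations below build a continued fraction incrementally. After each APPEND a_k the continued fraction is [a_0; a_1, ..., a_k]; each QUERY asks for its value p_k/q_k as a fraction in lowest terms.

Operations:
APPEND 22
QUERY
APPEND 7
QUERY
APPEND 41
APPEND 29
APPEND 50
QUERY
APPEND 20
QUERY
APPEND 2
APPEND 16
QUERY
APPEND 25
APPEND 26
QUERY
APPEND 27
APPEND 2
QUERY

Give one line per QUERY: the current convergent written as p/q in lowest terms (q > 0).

APPEND 22: p_0 = 22·1 + 0 = 22, q_0 = 22·0 + 1 = 1 → 22/1
APPEND 7: p_1 = 7·22 + 1 = 155, q_1 = 7·1 + 0 = 7 → 155/7
APPEND 41: p_2 = 41·155 + 22 = 6377, q_2 = 41·7 + 1 = 288 → 6377/288
APPEND 29: p_3 = 29·6377 + 155 = 185088, q_3 = 29·288 + 7 = 8359 → 185088/8359
APPEND 50: p_4 = 50·185088 + 6377 = 9260777, q_4 = 50·8359 + 288 = 418238 → 9260777/418238
APPEND 20: p_5 = 20·9260777 + 185088 = 185400628, q_5 = 20·418238 + 8359 = 8373119 → 185400628/8373119
APPEND 2: p_6 = 2·185400628 + 9260777 = 380062033, q_6 = 2·8373119 + 418238 = 17164476 → 380062033/17164476
APPEND 16: p_7 = 16·380062033 + 185400628 = 6266393156, q_7 = 16·17164476 + 8373119 = 283004735 → 6266393156/283004735
APPEND 25: p_8 = 25·6266393156 + 380062033 = 157039890933, q_8 = 25·283004735 + 17164476 = 7092282851 → 157039890933/7092282851
APPEND 26: p_9 = 26·157039890933 + 6266393156 = 4089303557414, q_9 = 26·7092282851 + 283004735 = 184682358861 → 4089303557414/184682358861
APPEND 27: p_10 = 27·4089303557414 + 157039890933 = 110568235941111, q_10 = 27·184682358861 + 7092282851 = 4993515972098 → 110568235941111/4993515972098
APPEND 2: p_11 = 2·110568235941111 + 4089303557414 = 225225775439636, q_11 = 2·4993515972098 + 184682358861 = 10171714303057 → 225225775439636/10171714303057

22/1
155/7
9260777/418238
185400628/8373119
6266393156/283004735
4089303557414/184682358861
225225775439636/10171714303057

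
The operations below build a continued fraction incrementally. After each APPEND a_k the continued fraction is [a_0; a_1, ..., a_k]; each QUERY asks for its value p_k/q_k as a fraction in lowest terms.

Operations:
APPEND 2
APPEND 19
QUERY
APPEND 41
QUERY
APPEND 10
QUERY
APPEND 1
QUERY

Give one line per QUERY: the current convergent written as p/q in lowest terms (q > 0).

39/19
1601/780
16049/7819
17650/8599

APPEND 2: p_0 = 2·1 + 0 = 2, q_0 = 2·0 + 1 = 1 → 2/1
APPEND 19: p_1 = 19·2 + 1 = 39, q_1 = 19·1 + 0 = 19 → 39/19
APPEND 41: p_2 = 41·39 + 2 = 1601, q_2 = 41·19 + 1 = 780 → 1601/780
APPEND 10: p_3 = 10·1601 + 39 = 16049, q_3 = 10·780 + 19 = 7819 → 16049/7819
APPEND 1: p_4 = 1·16049 + 1601 = 17650, q_4 = 1·7819 + 780 = 8599 → 17650/8599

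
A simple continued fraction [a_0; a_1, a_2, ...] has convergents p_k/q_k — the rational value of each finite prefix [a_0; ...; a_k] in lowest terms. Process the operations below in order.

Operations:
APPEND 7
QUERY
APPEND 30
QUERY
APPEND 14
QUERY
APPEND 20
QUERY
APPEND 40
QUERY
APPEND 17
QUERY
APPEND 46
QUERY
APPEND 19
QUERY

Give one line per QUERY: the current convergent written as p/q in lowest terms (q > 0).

APPEND 7: p_0 = 7·1 + 0 = 7, q_0 = 7·0 + 1 = 1 → 7/1
APPEND 30: p_1 = 30·7 + 1 = 211, q_1 = 30·1 + 0 = 30 → 211/30
APPEND 14: p_2 = 14·211 + 7 = 2961, q_2 = 14·30 + 1 = 421 → 2961/421
APPEND 20: p_3 = 20·2961 + 211 = 59431, q_3 = 20·421 + 30 = 8450 → 59431/8450
APPEND 40: p_4 = 40·59431 + 2961 = 2380201, q_4 = 40·8450 + 421 = 338421 → 2380201/338421
APPEND 17: p_5 = 17·2380201 + 59431 = 40522848, q_5 = 17·338421 + 8450 = 5761607 → 40522848/5761607
APPEND 46: p_6 = 46·40522848 + 2380201 = 1866431209, q_6 = 46·5761607 + 338421 = 265372343 → 1866431209/265372343
APPEND 19: p_7 = 19·1866431209 + 40522848 = 35502715819, q_7 = 19·265372343 + 5761607 = 5047836124 → 35502715819/5047836124

7/1
211/30
2961/421
59431/8450
2380201/338421
40522848/5761607
1866431209/265372343
35502715819/5047836124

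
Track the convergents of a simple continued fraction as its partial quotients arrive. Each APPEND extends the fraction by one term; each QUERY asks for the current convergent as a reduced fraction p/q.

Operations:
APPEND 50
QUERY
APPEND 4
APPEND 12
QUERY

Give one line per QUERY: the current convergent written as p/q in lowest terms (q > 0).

APPEND 50: p_0 = 50·1 + 0 = 50, q_0 = 50·0 + 1 = 1 → 50/1
APPEND 4: p_1 = 4·50 + 1 = 201, q_1 = 4·1 + 0 = 4 → 201/4
APPEND 12: p_2 = 12·201 + 50 = 2462, q_2 = 12·4 + 1 = 49 → 2462/49

50/1
2462/49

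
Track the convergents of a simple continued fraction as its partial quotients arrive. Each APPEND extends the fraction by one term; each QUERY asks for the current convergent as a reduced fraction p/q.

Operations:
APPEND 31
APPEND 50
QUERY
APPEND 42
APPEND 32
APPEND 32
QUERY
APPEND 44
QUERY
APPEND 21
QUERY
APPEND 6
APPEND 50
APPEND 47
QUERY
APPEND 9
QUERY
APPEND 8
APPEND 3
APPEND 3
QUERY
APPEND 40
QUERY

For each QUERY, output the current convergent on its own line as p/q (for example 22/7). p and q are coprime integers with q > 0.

1551/50
66851957/2155125
2943573195/94892782
61881889052/1994903547
882734716334401/28456962831173
7963386074274011/256717876087304
669788391328086923/21592153343557962
26993268509129330398/870189451532994599

APPEND 31: p_0 = 31·1 + 0 = 31, q_0 = 31·0 + 1 = 1 → 31/1
APPEND 50: p_1 = 50·31 + 1 = 1551, q_1 = 50·1 + 0 = 50 → 1551/50
APPEND 42: p_2 = 42·1551 + 31 = 65173, q_2 = 42·50 + 1 = 2101 → 65173/2101
APPEND 32: p_3 = 32·65173 + 1551 = 2087087, q_3 = 32·2101 + 50 = 67282 → 2087087/67282
APPEND 32: p_4 = 32·2087087 + 65173 = 66851957, q_4 = 32·67282 + 2101 = 2155125 → 66851957/2155125
APPEND 44: p_5 = 44·66851957 + 2087087 = 2943573195, q_5 = 44·2155125 + 67282 = 94892782 → 2943573195/94892782
APPEND 21: p_6 = 21·2943573195 + 66851957 = 61881889052, q_6 = 21·94892782 + 2155125 = 1994903547 → 61881889052/1994903547
APPEND 6: p_7 = 6·61881889052 + 2943573195 = 374234907507, q_7 = 6·1994903547 + 94892782 = 12064314064 → 374234907507/12064314064
APPEND 50: p_8 = 50·374234907507 + 61881889052 = 18773627264402, q_8 = 50·12064314064 + 1994903547 = 605210606747 → 18773627264402/605210606747
APPEND 47: p_9 = 47·18773627264402 + 374234907507 = 882734716334401, q_9 = 47·605210606747 + 12064314064 = 28456962831173 → 882734716334401/28456962831173
APPEND 9: p_10 = 9·882734716334401 + 18773627264402 = 7963386074274011, q_10 = 9·28456962831173 + 605210606747 = 256717876087304 → 7963386074274011/256717876087304
APPEND 8: p_11 = 8·7963386074274011 + 882734716334401 = 64589823310526489, q_11 = 8·256717876087304 + 28456962831173 = 2082199971529605 → 64589823310526489/2082199971529605
APPEND 3: p_12 = 3·64589823310526489 + 7963386074274011 = 201732856005853478, q_12 = 3·2082199971529605 + 256717876087304 = 6503317790676119 → 201732856005853478/6503317790676119
APPEND 3: p_13 = 3·201732856005853478 + 64589823310526489 = 669788391328086923, q_13 = 3·6503317790676119 + 2082199971529605 = 21592153343557962 → 669788391328086923/21592153343557962
APPEND 40: p_14 = 40·669788391328086923 + 201732856005853478 = 26993268509129330398, q_14 = 40·21592153343557962 + 6503317790676119 = 870189451532994599 → 26993268509129330398/870189451532994599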